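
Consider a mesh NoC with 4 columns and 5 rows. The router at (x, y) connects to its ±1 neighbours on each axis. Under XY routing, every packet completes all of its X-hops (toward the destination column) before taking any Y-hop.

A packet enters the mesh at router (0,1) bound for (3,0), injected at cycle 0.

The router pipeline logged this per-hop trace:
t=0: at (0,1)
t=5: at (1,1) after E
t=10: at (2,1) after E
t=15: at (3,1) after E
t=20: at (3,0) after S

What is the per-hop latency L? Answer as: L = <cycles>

L = 5

From hop 0 (0) to hop 1 (5): +5 cycles.
Each hop adds L, hence L = 5.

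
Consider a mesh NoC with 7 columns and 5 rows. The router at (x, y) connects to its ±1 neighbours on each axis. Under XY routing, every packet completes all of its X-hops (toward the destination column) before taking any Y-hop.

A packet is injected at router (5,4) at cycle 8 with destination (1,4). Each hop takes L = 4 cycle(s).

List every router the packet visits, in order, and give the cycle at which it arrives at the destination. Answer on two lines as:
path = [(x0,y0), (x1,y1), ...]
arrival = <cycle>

path = [(5,4), (4,4), (3,4), (2,4), (1,4)]
arrival = 24

  0. router=(5,4) cycle=8 (inject)
  1. router=(4,4) cycle=12 dir=W
  2. router=(3,4) cycle=16 dir=W
  3. router=(2,4) cycle=20 dir=W
  4. router=(1,4) cycle=24 dir=W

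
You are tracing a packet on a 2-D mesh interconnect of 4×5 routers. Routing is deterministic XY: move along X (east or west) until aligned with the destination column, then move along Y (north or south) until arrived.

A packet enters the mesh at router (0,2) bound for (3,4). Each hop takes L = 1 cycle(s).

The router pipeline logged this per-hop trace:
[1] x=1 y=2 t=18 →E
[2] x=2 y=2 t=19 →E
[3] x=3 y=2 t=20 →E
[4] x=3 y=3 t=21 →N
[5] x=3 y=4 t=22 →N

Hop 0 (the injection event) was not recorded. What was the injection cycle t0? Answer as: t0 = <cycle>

Hop 1 reached at cycle 18; hop k is at t0 + k·L.
t0 = cyc[1] − L = 18 − 1 = 17.

t0 = 17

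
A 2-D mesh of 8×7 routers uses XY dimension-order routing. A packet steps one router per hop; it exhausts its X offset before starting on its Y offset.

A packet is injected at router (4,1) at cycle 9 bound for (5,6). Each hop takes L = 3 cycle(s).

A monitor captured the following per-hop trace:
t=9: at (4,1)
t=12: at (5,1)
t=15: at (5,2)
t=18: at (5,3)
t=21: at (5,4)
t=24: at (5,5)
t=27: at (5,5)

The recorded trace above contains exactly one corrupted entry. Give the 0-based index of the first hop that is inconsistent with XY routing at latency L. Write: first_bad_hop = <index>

  1: Δx=+1 Δy=+0 Δt=3 [ok]
  2: Δx=+0 Δy=+1 Δt=3 [ok]
  3: Δx=+0 Δy=+1 Δt=3 [ok]
  4: Δx=+0 Δy=+1 Δt=3 [ok]
  5: Δx=+0 Δy=+1 Δt=3 [ok]
  6: Δx=+0 Δy=+0 Δt=3 [BAD: non-unit step]

first_bad_hop = 6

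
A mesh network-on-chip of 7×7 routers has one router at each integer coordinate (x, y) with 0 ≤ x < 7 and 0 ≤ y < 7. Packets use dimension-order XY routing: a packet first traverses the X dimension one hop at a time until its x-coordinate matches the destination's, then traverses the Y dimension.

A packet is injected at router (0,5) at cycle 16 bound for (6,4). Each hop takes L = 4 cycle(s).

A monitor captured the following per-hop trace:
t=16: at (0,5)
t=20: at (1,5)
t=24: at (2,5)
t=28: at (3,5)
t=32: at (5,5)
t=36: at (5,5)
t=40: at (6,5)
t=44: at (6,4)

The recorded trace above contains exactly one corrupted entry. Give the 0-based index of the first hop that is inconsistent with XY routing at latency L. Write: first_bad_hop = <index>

first_bad_hop = 4

[1] (+1,+0) / 4c ⇒ ok
[2] (+1,+0) / 4c ⇒ ok
[3] (+1,+0) / 4c ⇒ ok
[4] (+2,+0) / 4c ⇒ BAD: non-unit step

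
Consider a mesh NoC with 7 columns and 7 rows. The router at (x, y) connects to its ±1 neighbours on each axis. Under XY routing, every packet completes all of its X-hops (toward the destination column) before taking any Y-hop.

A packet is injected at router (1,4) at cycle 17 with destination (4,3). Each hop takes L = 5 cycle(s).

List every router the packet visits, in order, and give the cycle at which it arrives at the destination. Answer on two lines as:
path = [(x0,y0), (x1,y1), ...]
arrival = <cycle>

  0. router=(1,4) cycle=17 (inject)
  1. router=(2,4) cycle=22 dir=E
  2. router=(3,4) cycle=27 dir=E
  3. router=(4,4) cycle=32 dir=E
  4. router=(4,3) cycle=37 dir=S

path = [(1,4), (2,4), (3,4), (4,4), (4,3)]
arrival = 37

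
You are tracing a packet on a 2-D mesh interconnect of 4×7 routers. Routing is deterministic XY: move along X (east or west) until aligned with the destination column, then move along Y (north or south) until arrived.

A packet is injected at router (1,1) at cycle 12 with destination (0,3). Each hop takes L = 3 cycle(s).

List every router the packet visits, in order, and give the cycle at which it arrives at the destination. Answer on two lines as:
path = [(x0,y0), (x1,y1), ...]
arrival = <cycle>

path = [(1,1), (0,1), (0,2), (0,3)]
arrival = 21

t=12: at (1,1)
t=15: at (0,1) after W
t=18: at (0,2) after N
t=21: at (0,3) after N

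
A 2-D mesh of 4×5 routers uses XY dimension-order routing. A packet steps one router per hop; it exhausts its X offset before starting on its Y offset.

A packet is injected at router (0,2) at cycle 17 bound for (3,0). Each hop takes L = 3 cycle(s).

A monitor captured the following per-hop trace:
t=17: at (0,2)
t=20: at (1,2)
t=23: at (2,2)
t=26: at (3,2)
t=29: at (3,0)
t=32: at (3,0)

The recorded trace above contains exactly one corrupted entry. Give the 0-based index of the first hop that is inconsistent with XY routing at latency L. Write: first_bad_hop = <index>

check 1→ d=(1,0) cyc+3: ok
check 2→ d=(1,0) cyc+3: ok
check 3→ d=(1,0) cyc+3: ok
check 4→ d=(0,-2) cyc+3: BAD: non-unit step

first_bad_hop = 4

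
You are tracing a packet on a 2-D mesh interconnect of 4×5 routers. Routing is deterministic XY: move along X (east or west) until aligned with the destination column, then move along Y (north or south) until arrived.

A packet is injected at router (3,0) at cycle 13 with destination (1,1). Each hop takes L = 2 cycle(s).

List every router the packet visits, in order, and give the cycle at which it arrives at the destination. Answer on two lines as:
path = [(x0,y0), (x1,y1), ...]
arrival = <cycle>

hop 0: (3,0) @ cyc 13
hop 1: (2,0) @ cyc 15  [W]
hop 2: (1,0) @ cyc 17  [W]
hop 3: (1,1) @ cyc 19  [N]

path = [(3,0), (2,0), (1,0), (1,1)]
arrival = 19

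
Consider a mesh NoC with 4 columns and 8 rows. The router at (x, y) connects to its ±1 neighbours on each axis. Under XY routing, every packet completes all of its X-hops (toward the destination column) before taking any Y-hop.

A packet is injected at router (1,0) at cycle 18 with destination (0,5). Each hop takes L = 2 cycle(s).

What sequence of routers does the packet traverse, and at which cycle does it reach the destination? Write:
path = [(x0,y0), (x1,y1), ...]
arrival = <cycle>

path = [(1,0), (0,0), (0,1), (0,2), (0,3), (0,4), (0,5)]
arrival = 30

[0] x=1 y=0 t=18
[1] x=0 y=0 t=20 →W
[2] x=0 y=1 t=22 →N
[3] x=0 y=2 t=24 →N
[4] x=0 y=3 t=26 →N
[5] x=0 y=4 t=28 →N
[6] x=0 y=5 t=30 →N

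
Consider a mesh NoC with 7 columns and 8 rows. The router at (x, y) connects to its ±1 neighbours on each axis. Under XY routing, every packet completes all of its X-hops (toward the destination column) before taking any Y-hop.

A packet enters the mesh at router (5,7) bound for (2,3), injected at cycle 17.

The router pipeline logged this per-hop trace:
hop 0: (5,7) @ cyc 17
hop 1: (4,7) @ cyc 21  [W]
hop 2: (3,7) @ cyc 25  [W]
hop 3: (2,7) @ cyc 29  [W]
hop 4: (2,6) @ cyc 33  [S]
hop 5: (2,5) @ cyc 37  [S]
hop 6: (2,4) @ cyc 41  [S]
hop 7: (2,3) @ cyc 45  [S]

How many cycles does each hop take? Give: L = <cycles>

L = 4

From hop 0 (17) to hop 1 (21): +4 cycles.
That increment is L by definition: L = 4.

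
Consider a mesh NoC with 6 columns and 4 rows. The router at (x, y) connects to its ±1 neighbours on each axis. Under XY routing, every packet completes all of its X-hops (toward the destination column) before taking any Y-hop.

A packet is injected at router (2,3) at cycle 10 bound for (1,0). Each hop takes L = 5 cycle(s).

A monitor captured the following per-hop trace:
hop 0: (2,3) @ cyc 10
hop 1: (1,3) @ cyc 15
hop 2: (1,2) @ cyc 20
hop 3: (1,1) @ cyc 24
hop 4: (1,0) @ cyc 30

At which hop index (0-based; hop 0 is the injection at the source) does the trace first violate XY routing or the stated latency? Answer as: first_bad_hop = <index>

[1] (-1,+0) / 5c ⇒ ok
[2] (+0,-1) / 5c ⇒ ok
[3] (+0,-1) / 4c ⇒ BAD: Δcyc=4≠L

first_bad_hop = 3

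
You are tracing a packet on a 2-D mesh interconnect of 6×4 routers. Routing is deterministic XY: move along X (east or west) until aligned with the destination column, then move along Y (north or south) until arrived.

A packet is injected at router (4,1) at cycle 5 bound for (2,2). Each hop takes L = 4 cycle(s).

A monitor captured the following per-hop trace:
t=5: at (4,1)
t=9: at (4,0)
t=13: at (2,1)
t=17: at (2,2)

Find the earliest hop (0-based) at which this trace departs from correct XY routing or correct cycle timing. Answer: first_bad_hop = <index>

[1] (+0,-1) / 4c ⇒ BAD: Y-move but x=4≠2

first_bad_hop = 1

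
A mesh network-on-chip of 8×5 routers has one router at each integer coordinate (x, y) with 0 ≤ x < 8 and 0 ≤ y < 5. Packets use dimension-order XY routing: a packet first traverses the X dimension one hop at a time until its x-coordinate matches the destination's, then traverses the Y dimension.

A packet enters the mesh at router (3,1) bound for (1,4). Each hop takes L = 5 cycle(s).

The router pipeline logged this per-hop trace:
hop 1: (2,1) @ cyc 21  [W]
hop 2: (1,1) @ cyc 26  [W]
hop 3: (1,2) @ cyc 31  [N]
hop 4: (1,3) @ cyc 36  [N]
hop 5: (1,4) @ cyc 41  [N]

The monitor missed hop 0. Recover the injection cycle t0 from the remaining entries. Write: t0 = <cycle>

t0 = 16

At hop 1 the cycle is 21; in general cyc_k = t0 + kL.
Subtract one hop: t0 = 21 − 5 = 16.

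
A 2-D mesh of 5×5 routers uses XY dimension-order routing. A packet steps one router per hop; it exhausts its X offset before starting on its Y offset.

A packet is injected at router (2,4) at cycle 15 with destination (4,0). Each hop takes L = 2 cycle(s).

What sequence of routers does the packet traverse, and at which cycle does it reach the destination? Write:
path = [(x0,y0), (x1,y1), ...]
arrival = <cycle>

t=15: at (2,4)
t=17: at (3,4) after E
t=19: at (4,4) after E
t=21: at (4,3) after S
t=23: at (4,2) after S
t=25: at (4,1) after S
t=27: at (4,0) after S

path = [(2,4), (3,4), (4,4), (4,3), (4,2), (4,1), (4,0)]
arrival = 27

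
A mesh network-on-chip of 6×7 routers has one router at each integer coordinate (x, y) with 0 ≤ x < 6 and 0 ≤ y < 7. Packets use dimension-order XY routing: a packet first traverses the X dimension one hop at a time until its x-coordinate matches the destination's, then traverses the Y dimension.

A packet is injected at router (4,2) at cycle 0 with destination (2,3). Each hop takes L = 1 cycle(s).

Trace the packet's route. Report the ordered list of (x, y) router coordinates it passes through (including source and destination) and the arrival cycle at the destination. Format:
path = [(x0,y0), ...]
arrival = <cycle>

[0] x=4 y=2 t=0
[1] x=3 y=2 t=1 →W
[2] x=2 y=2 t=2 →W
[3] x=2 y=3 t=3 →N

path = [(4,2), (3,2), (2,2), (2,3)]
arrival = 3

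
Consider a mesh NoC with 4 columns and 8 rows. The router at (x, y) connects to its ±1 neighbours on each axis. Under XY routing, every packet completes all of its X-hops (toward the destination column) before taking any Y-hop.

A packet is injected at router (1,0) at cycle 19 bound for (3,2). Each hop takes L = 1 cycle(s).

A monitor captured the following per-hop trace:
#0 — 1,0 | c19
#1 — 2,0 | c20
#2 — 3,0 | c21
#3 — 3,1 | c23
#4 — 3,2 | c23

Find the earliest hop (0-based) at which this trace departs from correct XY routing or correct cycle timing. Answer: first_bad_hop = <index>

hop 1: step (+1,+0), +1 cyc — ok
hop 2: step (+1,+0), +1 cyc — ok
hop 3: step (+0,+1), +2 cyc — BAD: Δcyc=2≠L

first_bad_hop = 3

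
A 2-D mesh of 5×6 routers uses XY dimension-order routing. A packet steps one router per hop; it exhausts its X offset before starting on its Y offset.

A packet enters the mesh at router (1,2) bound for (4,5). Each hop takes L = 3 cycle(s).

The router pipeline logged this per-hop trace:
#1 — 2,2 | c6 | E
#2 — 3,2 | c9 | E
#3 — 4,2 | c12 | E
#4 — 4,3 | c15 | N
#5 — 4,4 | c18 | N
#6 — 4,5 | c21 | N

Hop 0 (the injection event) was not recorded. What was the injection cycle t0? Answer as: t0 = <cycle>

t0 = 3

The first recorded entry is hop 1 at cycle 6.
Subtract one hop: t0 = 6 − 3 = 3.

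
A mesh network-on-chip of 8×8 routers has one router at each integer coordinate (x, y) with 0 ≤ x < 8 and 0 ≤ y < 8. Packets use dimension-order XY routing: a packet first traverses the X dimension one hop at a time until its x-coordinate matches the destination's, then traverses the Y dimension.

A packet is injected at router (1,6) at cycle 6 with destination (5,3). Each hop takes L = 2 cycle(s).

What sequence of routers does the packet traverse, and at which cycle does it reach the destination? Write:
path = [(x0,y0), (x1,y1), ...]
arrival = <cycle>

[0] x=1 y=6 t=6
[1] x=2 y=6 t=8 →E
[2] x=3 y=6 t=10 →E
[3] x=4 y=6 t=12 →E
[4] x=5 y=6 t=14 →E
[5] x=5 y=5 t=16 →S
[6] x=5 y=4 t=18 →S
[7] x=5 y=3 t=20 →S

path = [(1,6), (2,6), (3,6), (4,6), (5,6), (5,5), (5,4), (5,3)]
arrival = 20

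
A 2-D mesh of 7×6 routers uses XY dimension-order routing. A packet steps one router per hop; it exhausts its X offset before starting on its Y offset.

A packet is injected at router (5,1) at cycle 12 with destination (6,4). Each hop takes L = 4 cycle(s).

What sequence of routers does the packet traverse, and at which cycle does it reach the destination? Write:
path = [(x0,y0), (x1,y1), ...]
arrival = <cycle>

#0 — 5,1 | c12
#1 — 6,1 | c16 | E
#2 — 6,2 | c20 | N
#3 — 6,3 | c24 | N
#4 — 6,4 | c28 | N

path = [(5,1), (6,1), (6,2), (6,3), (6,4)]
arrival = 28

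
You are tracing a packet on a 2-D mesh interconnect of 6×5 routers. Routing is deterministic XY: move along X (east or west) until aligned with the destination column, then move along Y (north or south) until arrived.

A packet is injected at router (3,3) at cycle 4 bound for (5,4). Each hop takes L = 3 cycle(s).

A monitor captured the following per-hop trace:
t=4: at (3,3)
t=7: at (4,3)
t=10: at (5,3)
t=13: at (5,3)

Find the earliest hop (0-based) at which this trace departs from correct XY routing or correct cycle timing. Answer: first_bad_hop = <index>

[1] (+1,+0) / 3c ⇒ ok
[2] (+1,+0) / 3c ⇒ ok
[3] (+0,+0) / 3c ⇒ BAD: non-unit step

first_bad_hop = 3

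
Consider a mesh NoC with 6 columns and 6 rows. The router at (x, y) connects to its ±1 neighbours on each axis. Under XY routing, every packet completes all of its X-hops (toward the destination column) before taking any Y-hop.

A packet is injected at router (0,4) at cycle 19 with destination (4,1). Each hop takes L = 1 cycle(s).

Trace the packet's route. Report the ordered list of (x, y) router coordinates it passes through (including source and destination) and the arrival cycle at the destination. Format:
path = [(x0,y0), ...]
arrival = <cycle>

[0] x=0 y=4 t=19
[1] x=1 y=4 t=20 →E
[2] x=2 y=4 t=21 →E
[3] x=3 y=4 t=22 →E
[4] x=4 y=4 t=23 →E
[5] x=4 y=3 t=24 →S
[6] x=4 y=2 t=25 →S
[7] x=4 y=1 t=26 →S

path = [(0,4), (1,4), (2,4), (3,4), (4,4), (4,3), (4,2), (4,1)]
arrival = 26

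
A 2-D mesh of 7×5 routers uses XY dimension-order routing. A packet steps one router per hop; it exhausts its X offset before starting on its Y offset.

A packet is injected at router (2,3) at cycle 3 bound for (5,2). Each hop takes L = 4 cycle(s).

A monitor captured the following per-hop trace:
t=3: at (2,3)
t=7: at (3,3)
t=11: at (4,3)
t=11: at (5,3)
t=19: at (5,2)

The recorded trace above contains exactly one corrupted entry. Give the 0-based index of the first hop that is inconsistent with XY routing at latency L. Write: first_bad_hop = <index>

first_bad_hop = 3

  1: Δx=+1 Δy=+0 Δt=4 [ok]
  2: Δx=+1 Δy=+0 Δt=4 [ok]
  3: Δx=+1 Δy=+0 Δt=0 [BAD: Δcyc=0≠L]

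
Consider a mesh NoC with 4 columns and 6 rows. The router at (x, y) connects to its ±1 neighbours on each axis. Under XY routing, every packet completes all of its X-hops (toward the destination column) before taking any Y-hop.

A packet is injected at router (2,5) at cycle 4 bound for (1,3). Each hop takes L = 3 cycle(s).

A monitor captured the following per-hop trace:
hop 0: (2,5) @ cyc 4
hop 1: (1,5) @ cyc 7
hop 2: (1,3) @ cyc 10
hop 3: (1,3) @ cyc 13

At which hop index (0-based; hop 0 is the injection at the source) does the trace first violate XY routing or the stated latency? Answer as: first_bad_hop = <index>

hop 1: step (-1,+0), +3 cyc — ok
hop 2: step (+0,-2), +3 cyc — BAD: non-unit step

first_bad_hop = 2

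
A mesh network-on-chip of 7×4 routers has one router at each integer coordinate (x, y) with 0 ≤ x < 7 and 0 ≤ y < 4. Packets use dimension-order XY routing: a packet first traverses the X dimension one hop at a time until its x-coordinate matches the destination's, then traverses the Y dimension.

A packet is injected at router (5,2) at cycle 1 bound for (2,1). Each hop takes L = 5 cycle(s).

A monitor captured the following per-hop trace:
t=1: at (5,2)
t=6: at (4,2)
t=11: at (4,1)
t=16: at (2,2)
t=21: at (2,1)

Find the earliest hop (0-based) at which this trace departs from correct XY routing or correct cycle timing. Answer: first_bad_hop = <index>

first_bad_hop = 2

  1: Δx=-1 Δy=+0 Δt=5 [ok]
  2: Δx=+0 Δy=-1 Δt=5 [BAD: Y-move but x=4≠2]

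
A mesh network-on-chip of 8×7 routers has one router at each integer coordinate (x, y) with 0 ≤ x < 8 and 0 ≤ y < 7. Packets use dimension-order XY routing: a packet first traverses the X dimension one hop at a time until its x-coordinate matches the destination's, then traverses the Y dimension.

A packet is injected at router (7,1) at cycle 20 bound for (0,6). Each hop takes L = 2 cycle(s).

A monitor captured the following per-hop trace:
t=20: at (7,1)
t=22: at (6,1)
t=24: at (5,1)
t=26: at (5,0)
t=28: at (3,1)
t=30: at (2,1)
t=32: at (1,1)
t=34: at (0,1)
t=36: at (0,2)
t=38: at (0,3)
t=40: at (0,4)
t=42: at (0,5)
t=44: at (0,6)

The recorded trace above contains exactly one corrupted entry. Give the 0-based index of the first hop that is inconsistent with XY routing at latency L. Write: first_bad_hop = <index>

first_bad_hop = 3

[1] (-1,+0) / 2c ⇒ ok
[2] (-1,+0) / 2c ⇒ ok
[3] (+0,-1) / 2c ⇒ BAD: Y-move but x=5≠0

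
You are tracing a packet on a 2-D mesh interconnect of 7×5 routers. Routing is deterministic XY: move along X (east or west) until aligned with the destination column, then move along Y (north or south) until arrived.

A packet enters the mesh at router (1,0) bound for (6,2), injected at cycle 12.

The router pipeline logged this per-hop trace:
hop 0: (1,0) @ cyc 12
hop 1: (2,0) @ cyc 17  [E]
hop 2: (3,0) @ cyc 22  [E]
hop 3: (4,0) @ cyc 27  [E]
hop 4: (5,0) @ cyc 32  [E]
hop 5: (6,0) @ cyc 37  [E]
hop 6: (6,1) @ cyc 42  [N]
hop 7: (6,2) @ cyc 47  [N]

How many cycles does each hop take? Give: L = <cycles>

L = 5

Δcyc across hop 0→1: 17 − 12 = 5.
Per-hop latency L = Δcyc = 5.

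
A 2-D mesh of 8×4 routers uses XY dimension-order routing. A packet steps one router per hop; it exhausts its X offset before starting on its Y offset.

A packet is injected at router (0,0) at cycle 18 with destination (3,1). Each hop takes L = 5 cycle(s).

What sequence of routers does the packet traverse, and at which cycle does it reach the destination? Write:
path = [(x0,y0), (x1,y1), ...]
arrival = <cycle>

src (0,0)  cyc=18
E→(1,0)  cyc=23
E→(2,0)  cyc=28
E→(3,0)  cyc=33
N→(3,1)  cyc=38

path = [(0,0), (1,0), (2,0), (3,0), (3,1)]
arrival = 38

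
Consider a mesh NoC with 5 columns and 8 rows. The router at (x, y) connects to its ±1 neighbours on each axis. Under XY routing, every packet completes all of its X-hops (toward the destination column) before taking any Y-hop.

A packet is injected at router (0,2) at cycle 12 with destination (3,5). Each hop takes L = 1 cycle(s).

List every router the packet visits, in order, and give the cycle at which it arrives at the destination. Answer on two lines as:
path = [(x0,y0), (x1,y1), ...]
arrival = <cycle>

t=12: at (0,2)
t=13: at (1,2) after E
t=14: at (2,2) after E
t=15: at (3,2) after E
t=16: at (3,3) after N
t=17: at (3,4) after N
t=18: at (3,5) after N

path = [(0,2), (1,2), (2,2), (3,2), (3,3), (3,4), (3,5)]
arrival = 18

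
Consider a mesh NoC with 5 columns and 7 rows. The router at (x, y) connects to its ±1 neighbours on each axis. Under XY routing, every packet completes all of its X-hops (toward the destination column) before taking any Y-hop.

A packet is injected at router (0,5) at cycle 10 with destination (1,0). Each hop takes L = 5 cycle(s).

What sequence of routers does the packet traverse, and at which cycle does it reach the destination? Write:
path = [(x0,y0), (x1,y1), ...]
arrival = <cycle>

  0. router=(0,5) cycle=10 (inject)
  1. router=(1,5) cycle=15 dir=E
  2. router=(1,4) cycle=20 dir=S
  3. router=(1,3) cycle=25 dir=S
  4. router=(1,2) cycle=30 dir=S
  5. router=(1,1) cycle=35 dir=S
  6. router=(1,0) cycle=40 dir=S

path = [(0,5), (1,5), (1,4), (1,3), (1,2), (1,1), (1,0)]
arrival = 40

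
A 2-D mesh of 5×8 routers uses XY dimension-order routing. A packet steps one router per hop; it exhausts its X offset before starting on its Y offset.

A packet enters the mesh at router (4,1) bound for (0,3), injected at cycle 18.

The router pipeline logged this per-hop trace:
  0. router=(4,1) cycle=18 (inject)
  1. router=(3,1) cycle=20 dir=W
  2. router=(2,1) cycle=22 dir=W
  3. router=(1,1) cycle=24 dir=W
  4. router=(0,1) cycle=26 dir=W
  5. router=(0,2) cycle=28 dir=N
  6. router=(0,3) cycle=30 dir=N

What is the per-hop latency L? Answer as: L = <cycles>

cyc[1] − cyc[0] = 20 − 18 = 2.
Each hop adds L, hence L = 2.

L = 2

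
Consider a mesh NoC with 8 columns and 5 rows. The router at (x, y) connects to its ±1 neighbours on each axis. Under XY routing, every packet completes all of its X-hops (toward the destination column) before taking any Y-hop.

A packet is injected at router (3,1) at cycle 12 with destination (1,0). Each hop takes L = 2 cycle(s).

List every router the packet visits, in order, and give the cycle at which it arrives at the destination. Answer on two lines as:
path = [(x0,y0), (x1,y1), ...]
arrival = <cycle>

path = [(3,1), (2,1), (1,1), (1,0)]
arrival = 18

#0 — 3,1 | c12
#1 — 2,1 | c14 | W
#2 — 1,1 | c16 | W
#3 — 1,0 | c18 | S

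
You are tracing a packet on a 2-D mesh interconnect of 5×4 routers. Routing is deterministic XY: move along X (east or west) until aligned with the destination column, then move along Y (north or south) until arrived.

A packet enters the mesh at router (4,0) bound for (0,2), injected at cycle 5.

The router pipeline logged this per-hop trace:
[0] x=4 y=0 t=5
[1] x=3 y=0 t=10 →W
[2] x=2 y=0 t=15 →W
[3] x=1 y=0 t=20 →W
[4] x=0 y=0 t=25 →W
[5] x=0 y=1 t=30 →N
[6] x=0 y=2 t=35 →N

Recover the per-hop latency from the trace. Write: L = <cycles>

cyc[1] − cyc[0] = 10 − 5 = 5.
That increment is L by definition: L = 5.

L = 5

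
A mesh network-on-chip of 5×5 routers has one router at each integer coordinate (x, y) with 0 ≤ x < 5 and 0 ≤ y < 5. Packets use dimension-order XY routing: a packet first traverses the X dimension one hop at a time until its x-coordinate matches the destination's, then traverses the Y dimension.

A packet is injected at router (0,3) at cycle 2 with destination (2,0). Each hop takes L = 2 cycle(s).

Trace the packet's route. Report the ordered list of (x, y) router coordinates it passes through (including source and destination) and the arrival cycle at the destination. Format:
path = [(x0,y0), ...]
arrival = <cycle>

path = [(0,3), (1,3), (2,3), (2,2), (2,1), (2,0)]
arrival = 12

t=2: at (0,3)
t=4: at (1,3) after E
t=6: at (2,3) after E
t=8: at (2,2) after S
t=10: at (2,1) after S
t=12: at (2,0) after S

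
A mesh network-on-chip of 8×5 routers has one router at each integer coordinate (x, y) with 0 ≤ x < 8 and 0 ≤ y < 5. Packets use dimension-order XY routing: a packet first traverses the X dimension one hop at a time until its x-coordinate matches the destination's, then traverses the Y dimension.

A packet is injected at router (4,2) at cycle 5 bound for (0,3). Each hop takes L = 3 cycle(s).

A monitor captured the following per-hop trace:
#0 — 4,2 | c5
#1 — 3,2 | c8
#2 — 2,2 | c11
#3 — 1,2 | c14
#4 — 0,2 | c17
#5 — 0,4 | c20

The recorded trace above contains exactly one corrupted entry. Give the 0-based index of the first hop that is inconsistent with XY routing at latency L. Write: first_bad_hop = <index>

[1] (-1,+0) / 3c ⇒ ok
[2] (-1,+0) / 3c ⇒ ok
[3] (-1,+0) / 3c ⇒ ok
[4] (-1,+0) / 3c ⇒ ok
[5] (+0,+2) / 3c ⇒ BAD: non-unit step

first_bad_hop = 5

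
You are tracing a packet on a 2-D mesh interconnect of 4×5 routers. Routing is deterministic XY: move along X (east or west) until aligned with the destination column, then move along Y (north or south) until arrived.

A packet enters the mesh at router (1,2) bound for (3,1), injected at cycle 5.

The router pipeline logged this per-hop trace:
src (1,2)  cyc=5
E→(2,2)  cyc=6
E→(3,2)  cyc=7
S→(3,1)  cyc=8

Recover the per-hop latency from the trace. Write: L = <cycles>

L = 1

cyc[1] − cyc[0] = 6 − 5 = 1.
One hop costs L cycles, so L = 1.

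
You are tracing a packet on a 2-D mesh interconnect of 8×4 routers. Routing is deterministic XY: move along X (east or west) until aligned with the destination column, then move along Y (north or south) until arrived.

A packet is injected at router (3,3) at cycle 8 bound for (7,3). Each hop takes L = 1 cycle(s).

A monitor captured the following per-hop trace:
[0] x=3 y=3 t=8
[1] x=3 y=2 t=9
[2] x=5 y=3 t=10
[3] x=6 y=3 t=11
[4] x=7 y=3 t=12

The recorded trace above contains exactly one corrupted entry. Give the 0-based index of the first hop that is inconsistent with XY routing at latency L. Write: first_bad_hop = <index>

first_bad_hop = 1

check 1→ d=(0,-1) cyc+1: BAD: Y-move but x=3≠7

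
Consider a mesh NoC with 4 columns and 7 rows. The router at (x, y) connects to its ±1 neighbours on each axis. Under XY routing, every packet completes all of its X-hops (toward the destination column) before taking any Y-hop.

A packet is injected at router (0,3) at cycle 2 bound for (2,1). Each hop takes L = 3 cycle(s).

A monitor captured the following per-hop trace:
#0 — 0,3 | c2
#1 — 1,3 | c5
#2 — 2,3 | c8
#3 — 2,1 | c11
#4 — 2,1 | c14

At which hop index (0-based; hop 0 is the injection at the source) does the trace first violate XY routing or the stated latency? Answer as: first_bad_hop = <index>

check 1→ d=(1,0) cyc+3: ok
check 2→ d=(1,0) cyc+3: ok
check 3→ d=(0,-2) cyc+3: BAD: non-unit step

first_bad_hop = 3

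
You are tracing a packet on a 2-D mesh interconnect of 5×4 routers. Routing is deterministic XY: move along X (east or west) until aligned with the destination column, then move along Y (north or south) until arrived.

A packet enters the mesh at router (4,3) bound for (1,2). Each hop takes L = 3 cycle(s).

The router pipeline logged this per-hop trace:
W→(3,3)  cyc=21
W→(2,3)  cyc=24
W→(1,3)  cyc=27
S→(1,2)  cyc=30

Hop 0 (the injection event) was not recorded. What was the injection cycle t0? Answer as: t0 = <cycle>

The first recorded entry is hop 1 at cycle 21.
t0 = cyc[1] − L = 21 − 3 = 18.

t0 = 18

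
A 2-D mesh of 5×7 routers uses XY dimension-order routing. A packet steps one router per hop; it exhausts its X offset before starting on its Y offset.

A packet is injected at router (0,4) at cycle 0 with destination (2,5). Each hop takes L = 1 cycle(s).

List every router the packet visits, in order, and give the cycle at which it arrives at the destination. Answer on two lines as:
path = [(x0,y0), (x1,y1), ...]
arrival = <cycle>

#0 — 0,4 | c0
#1 — 1,4 | c1 | E
#2 — 2,4 | c2 | E
#3 — 2,5 | c3 | N

path = [(0,4), (1,4), (2,4), (2,5)]
arrival = 3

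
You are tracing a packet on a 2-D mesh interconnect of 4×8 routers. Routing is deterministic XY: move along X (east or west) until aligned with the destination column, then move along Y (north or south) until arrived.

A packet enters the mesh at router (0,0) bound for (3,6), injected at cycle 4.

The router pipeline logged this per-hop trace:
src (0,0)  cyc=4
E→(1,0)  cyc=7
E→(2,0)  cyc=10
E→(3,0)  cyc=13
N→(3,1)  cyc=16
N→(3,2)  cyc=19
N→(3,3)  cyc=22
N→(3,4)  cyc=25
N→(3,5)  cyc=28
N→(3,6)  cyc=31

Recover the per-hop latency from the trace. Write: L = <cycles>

cyc[1] − cyc[0] = 7 − 4 = 3.
Per-hop latency L = Δcyc = 3.

L = 3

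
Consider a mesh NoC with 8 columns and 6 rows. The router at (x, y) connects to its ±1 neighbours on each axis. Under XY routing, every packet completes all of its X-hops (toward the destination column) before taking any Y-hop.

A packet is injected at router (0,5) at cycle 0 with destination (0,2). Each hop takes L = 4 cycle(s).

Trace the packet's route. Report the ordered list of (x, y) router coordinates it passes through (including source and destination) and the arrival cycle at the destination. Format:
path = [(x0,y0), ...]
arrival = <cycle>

[0] x=0 y=5 t=0
[1] x=0 y=4 t=4 →S
[2] x=0 y=3 t=8 →S
[3] x=0 y=2 t=12 →S

path = [(0,5), (0,4), (0,3), (0,2)]
arrival = 12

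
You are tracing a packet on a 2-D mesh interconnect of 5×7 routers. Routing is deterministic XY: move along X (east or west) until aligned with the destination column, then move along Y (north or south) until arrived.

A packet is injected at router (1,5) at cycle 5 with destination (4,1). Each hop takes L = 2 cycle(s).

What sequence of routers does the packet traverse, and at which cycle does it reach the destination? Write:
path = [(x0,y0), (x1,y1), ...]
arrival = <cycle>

hop 0: (1,5) @ cyc 5
hop 1: (2,5) @ cyc 7  [E]
hop 2: (3,5) @ cyc 9  [E]
hop 3: (4,5) @ cyc 11  [E]
hop 4: (4,4) @ cyc 13  [S]
hop 5: (4,3) @ cyc 15  [S]
hop 6: (4,2) @ cyc 17  [S]
hop 7: (4,1) @ cyc 19  [S]

path = [(1,5), (2,5), (3,5), (4,5), (4,4), (4,3), (4,2), (4,1)]
arrival = 19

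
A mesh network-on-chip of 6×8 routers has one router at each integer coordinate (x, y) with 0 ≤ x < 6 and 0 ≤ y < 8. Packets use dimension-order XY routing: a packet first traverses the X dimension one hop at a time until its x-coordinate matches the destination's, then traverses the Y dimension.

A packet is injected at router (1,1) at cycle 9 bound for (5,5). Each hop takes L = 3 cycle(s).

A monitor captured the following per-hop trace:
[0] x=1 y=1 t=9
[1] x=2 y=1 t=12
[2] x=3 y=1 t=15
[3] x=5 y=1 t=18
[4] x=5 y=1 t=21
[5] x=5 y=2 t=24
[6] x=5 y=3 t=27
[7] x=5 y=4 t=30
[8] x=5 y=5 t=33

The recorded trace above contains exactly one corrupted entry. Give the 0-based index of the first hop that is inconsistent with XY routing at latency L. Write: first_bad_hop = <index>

hop 1: step (+1,+0), +3 cyc — ok
hop 2: step (+1,+0), +3 cyc — ok
hop 3: step (+2,+0), +3 cyc — BAD: non-unit step

first_bad_hop = 3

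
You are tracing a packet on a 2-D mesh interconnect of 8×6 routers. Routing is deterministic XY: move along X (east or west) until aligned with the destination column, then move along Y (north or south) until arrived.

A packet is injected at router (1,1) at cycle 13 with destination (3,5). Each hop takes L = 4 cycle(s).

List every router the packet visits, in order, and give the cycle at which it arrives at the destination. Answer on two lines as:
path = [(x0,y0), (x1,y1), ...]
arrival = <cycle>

path = [(1,1), (2,1), (3,1), (3,2), (3,3), (3,4), (3,5)]
arrival = 37

#0 — 1,1 | c13
#1 — 2,1 | c17 | E
#2 — 3,1 | c21 | E
#3 — 3,2 | c25 | N
#4 — 3,3 | c29 | N
#5 — 3,4 | c33 | N
#6 — 3,5 | c37 | N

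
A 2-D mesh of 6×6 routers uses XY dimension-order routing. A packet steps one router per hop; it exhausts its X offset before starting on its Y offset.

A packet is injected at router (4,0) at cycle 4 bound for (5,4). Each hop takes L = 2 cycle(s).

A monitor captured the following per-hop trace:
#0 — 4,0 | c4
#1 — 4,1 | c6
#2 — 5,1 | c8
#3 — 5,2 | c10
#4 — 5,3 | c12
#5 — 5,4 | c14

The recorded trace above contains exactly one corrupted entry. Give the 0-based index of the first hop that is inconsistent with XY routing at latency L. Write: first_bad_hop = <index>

[1] (+0,+1) / 2c ⇒ BAD: Y-move but x=4≠5

first_bad_hop = 1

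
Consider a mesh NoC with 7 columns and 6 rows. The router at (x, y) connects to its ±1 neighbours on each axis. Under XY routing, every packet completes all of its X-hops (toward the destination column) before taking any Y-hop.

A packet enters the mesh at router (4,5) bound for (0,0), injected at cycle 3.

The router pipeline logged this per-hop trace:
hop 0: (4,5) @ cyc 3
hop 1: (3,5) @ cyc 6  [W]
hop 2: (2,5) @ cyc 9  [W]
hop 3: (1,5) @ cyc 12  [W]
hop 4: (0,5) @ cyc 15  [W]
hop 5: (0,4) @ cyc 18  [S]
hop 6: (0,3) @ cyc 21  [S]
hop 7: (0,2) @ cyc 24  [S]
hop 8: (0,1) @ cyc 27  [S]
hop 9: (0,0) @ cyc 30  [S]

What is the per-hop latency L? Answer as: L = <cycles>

cyc[1] − cyc[0] = 6 − 3 = 3.
Each hop adds L, hence L = 3.

L = 3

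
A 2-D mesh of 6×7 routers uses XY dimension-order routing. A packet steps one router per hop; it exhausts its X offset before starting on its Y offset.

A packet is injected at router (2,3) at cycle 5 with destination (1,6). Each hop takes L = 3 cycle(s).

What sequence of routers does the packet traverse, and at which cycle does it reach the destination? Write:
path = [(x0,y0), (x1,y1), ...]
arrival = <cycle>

path = [(2,3), (1,3), (1,4), (1,5), (1,6)]
arrival = 17

[0] x=2 y=3 t=5
[1] x=1 y=3 t=8 →W
[2] x=1 y=4 t=11 →N
[3] x=1 y=5 t=14 →N
[4] x=1 y=6 t=17 →N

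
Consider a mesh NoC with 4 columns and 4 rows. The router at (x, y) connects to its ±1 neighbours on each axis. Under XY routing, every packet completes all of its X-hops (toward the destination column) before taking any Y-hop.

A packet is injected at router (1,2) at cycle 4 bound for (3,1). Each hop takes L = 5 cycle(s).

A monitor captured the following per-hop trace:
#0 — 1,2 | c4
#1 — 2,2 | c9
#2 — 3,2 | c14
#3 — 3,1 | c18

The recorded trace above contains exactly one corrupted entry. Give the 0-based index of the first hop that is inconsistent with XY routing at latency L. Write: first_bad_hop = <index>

hop 1: step (+1,+0), +5 cyc — ok
hop 2: step (+1,+0), +5 cyc — ok
hop 3: step (+0,-1), +4 cyc — BAD: Δcyc=4≠L

first_bad_hop = 3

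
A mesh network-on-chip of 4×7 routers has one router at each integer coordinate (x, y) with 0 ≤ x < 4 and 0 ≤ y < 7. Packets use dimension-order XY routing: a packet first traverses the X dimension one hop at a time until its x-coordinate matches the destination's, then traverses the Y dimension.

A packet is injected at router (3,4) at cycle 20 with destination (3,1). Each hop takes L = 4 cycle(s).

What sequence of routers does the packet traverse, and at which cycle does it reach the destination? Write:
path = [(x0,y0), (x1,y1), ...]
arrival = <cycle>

  0. router=(3,4) cycle=20 (inject)
  1. router=(3,3) cycle=24 dir=S
  2. router=(3,2) cycle=28 dir=S
  3. router=(3,1) cycle=32 dir=S

path = [(3,4), (3,3), (3,2), (3,1)]
arrival = 32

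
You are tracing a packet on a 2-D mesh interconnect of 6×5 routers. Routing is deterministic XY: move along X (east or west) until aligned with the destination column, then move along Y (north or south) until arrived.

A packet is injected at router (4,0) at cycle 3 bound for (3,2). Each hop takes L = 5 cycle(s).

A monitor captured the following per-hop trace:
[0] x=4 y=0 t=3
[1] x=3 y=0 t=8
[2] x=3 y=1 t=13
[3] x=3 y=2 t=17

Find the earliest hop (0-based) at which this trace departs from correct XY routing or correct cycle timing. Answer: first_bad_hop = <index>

hop 1: step (-1,+0), +5 cyc — ok
hop 2: step (+0,+1), +5 cyc — ok
hop 3: step (+0,+1), +4 cyc — BAD: Δcyc=4≠L

first_bad_hop = 3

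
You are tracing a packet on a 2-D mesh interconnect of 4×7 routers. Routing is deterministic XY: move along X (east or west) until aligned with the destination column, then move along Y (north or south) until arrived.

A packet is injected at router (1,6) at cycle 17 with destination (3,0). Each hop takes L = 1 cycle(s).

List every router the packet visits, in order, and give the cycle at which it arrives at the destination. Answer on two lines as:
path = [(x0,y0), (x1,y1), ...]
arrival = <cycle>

path = [(1,6), (2,6), (3,6), (3,5), (3,4), (3,3), (3,2), (3,1), (3,0)]
arrival = 25

  0. router=(1,6) cycle=17 (inject)
  1. router=(2,6) cycle=18 dir=E
  2. router=(3,6) cycle=19 dir=E
  3. router=(3,5) cycle=20 dir=S
  4. router=(3,4) cycle=21 dir=S
  5. router=(3,3) cycle=22 dir=S
  6. router=(3,2) cycle=23 dir=S
  7. router=(3,1) cycle=24 dir=S
  8. router=(3,0) cycle=25 dir=S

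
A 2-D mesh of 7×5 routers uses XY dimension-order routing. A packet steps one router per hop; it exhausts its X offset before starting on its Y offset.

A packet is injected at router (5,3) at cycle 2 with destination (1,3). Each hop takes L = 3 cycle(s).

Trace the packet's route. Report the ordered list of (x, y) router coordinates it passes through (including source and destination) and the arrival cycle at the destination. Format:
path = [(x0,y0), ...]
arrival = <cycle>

t=2: at (5,3)
t=5: at (4,3) after W
t=8: at (3,3) after W
t=11: at (2,3) after W
t=14: at (1,3) after W

path = [(5,3), (4,3), (3,3), (2,3), (1,3)]
arrival = 14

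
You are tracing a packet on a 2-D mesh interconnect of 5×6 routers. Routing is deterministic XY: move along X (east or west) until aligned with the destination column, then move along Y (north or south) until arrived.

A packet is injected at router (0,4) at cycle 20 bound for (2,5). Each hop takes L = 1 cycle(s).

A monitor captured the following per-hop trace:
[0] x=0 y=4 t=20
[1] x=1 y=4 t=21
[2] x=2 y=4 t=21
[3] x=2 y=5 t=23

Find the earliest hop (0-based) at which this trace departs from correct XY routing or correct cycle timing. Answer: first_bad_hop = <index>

first_bad_hop = 2

check 1→ d=(1,0) cyc+1: ok
check 2→ d=(1,0) cyc+0: BAD: Δcyc=0≠L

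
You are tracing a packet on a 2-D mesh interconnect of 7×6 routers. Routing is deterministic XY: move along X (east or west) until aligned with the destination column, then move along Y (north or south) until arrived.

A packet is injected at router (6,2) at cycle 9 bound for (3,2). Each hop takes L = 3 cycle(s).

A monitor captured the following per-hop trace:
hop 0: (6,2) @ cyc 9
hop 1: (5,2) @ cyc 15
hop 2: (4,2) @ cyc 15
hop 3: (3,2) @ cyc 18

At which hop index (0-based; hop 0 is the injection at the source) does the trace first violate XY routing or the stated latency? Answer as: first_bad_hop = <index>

first_bad_hop = 1

hop 1: step (-1,+0), +6 cyc — BAD: Δcyc=6≠L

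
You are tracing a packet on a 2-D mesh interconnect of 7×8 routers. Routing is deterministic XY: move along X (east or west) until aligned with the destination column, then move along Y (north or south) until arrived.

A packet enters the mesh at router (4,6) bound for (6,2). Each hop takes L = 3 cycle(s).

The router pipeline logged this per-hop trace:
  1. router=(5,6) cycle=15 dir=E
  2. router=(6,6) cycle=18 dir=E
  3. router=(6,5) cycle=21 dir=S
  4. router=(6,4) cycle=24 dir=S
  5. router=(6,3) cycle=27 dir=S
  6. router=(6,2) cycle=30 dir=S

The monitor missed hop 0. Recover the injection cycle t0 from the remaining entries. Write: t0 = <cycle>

cyc[1] = 15 and cyc[k] = t0 + k·L for every k.
Subtract one hop: t0 = 15 − 3 = 12.

t0 = 12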